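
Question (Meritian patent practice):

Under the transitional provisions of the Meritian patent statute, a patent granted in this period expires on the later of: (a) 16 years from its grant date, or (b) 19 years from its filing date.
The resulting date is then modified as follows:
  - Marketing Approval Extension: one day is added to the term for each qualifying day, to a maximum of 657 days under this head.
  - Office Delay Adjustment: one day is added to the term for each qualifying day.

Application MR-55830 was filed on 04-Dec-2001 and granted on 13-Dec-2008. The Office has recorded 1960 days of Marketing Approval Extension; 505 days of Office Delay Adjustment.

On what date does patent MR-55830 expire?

(a) grant + 16 years → 13 December 2024.
(b) filing + 19 years → 4 December 2020.
Later of the two: 13 December 2024.
Marketing Approval Extension: 1960 days claimed exceeds the 657-day cap, so +657 days → 1 October 2026.
Office Delay Adjustment: +505 days → 18 February 2028.

2028-02-18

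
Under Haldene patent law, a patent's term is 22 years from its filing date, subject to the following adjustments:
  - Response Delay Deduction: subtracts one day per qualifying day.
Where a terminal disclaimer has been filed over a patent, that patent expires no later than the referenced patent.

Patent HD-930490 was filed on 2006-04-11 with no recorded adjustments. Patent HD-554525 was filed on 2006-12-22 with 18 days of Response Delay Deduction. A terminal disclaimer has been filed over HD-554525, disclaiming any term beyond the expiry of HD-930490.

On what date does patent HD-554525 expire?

Natural term of HD-554525:
  Base: filing + 22 years → 22 December 2028.
  Response Delay Deduction: −18 days → 4 December 2028.
Expiry of referenced patent HD-930490:
  Base: filing + 22 years → 11 April 2028.
Terminal disclaimer: HD-554525 expires on the earlier of 4 December 2028 and 11 April 2028.

April 11, 2028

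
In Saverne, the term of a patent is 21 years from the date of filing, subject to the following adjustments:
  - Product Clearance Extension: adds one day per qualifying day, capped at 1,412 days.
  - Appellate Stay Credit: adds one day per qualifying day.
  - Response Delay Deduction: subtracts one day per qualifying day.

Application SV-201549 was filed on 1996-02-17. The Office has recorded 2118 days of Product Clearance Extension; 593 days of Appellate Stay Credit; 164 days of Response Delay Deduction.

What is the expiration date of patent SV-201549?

Base term: filing date + 21 years → 17 February 2017.
Product Clearance Extension: 2118 days claimed exceeds the 1412-day cap, so +1412 days → 30 December 2020.
Appellate Stay Credit: +593 days → 15 August 2022.
Response Delay Deduction: −164 days → 4 March 2022.

2022-03-04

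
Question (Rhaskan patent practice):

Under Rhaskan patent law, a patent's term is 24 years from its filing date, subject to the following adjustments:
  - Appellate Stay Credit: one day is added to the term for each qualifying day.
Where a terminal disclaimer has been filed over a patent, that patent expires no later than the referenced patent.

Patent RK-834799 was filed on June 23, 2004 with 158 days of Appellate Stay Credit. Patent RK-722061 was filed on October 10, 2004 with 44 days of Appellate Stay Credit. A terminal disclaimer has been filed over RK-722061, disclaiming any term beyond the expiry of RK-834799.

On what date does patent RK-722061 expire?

2028-11-23

Natural term of RK-722061:
  Base: filing + 24 years → 10 October 2028.
  Appellate Stay Credit: +44 days → 23 November 2028.
Expiry of referenced patent RK-834799:
  Base: filing + 24 years → 23 June 2028.
  Appellate Stay Credit: +158 days → 28 November 2028.
Terminal disclaimer: RK-722061 expires on the earlier of 23 November 2028 and 28 November 2028.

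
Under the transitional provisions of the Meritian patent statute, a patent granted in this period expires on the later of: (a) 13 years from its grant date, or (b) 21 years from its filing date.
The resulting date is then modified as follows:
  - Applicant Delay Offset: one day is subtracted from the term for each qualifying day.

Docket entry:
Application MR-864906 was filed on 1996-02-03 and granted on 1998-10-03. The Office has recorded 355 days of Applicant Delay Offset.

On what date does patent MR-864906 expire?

February 14, 2016

(a) grant + 13 years → 3 October 2011.
(b) filing + 21 years → 3 February 2017.
Later of the two: 3 February 2017.
Applicant Delay Offset: −355 days → 14 February 2016.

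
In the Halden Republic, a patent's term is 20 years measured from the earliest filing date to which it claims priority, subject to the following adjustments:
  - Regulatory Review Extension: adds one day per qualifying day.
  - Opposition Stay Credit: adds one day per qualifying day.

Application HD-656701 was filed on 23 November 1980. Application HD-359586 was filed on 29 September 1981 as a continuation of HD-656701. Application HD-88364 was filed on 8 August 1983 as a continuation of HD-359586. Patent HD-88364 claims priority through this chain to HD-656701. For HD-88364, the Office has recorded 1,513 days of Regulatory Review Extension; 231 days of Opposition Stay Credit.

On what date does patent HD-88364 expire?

Earliest priority filing: 23 November 1980.
Base term: 23 November 1980 + 20 years → 23 November 2000.
Regulatory Review Extension: +1513 days → 14 January 2005.
Opposition Stay Credit: +231 days → 2 September 2005.

2005-09-02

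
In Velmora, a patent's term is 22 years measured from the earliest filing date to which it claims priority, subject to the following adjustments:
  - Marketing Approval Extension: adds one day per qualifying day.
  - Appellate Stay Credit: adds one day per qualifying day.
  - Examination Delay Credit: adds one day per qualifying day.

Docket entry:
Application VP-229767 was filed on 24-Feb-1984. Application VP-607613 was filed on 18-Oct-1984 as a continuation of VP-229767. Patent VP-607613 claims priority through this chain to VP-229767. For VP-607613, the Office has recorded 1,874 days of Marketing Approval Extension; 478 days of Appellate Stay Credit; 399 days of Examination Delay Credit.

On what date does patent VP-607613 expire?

2013-09-06

Earliest priority filing: 24 February 1984.
Base term: 24 February 1984 + 22 years → 24 February 2006.
Marketing Approval Extension: +1874 days → 13 April 2011.
Appellate Stay Credit: +478 days → 3 August 2012.
Examination Delay Credit: +399 days → 6 September 2013.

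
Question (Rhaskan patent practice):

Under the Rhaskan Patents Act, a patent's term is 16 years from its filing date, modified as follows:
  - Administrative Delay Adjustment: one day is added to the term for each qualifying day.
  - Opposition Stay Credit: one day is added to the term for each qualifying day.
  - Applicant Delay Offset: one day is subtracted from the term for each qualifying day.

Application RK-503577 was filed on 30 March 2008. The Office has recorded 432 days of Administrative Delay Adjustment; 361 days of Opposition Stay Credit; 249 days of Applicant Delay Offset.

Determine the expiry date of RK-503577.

Base term: filing date + 16 years → 30 March 2024.
Administrative Delay Adjustment: +432 days → 5 June 2025.
Opposition Stay Credit: +361 days → 1 June 2026.
Applicant Delay Offset: −249 days → 25 September 2025.

September 25, 2025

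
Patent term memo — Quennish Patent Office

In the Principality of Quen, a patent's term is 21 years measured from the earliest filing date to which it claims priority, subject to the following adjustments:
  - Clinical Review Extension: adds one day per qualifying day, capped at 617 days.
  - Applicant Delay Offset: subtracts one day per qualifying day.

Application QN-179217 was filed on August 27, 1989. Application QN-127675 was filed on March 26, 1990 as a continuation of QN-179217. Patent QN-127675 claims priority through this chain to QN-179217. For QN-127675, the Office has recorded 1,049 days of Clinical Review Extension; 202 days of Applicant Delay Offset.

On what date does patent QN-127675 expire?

Earliest priority filing: 27 August 1989.
Base term: 27 August 1989 + 21 years → 27 August 2010.
Clinical Review Extension: 1049 days claimed exceeds the 617-day cap, so +617 days → 5 May 2012.
Applicant Delay Offset: −202 days → 16 October 2011.

October 16, 2011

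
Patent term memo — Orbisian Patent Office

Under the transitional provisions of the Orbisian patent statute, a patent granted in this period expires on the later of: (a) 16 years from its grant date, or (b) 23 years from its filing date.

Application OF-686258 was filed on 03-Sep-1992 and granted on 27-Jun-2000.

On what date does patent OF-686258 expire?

June 27, 2016

(a) grant + 16 years → 27 June 2016.
(b) filing + 23 years → 3 September 2015.
Later of the two: 27 June 2016.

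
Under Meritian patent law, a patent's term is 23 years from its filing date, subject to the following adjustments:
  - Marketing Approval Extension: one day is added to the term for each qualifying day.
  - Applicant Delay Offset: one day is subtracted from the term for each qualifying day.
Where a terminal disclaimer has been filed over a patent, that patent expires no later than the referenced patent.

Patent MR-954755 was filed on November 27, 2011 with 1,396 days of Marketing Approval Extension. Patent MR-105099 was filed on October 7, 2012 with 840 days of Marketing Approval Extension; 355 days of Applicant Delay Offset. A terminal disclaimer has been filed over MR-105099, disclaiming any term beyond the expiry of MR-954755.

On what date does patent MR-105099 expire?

Natural term of MR-105099:
  Base: filing + 23 years → 7 October 2035.
  Marketing Approval Extension: +840 days → 24 January 2038.
  Applicant Delay Offset: −355 days → 3 February 2037.
Expiry of referenced patent MR-954755:
  Base: filing + 23 years → 27 November 2034.
  Marketing Approval Extension: +1396 days → 23 September 2038.
Terminal disclaimer: MR-105099 expires on the earlier of 3 February 2037 and 23 September 2038.

February 3, 2037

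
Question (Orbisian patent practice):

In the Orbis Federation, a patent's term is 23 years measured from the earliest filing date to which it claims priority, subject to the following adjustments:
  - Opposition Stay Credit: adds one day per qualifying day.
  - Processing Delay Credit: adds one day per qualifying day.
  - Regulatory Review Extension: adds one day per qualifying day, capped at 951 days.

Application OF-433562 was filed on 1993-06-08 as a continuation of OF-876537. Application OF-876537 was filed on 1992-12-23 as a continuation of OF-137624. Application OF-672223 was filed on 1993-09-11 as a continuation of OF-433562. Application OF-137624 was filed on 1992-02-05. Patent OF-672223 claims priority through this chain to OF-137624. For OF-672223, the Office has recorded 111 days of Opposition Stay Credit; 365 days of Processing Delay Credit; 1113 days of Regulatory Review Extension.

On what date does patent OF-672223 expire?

Earliest priority filing: 5 February 1992.
Base term: 5 February 1992 + 23 years → 5 February 2015.
Opposition Stay Credit: +111 days → 27 May 2015.
Processing Delay Credit: +365 days → 26 May 2016.
Regulatory Review Extension: 1113 days claimed exceeds the 951-day cap, so +951 days → 2 January 2019.

2019-01-02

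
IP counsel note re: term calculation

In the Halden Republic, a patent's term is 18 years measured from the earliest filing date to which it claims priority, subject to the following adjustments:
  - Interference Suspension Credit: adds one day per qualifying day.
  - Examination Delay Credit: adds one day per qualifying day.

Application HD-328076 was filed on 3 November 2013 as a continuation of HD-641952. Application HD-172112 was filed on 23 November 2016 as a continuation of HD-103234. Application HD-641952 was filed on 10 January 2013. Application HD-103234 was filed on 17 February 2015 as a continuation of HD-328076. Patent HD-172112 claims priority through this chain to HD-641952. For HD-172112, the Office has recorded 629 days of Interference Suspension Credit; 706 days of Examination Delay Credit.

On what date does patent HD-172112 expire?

Earliest priority filing: 10 January 2013.
Base term: 10 January 2013 + 18 years → 10 January 2031.
Interference Suspension Credit: +629 days → 30 September 2032.
Examination Delay Credit: +706 days → 6 September 2034.

September 6, 2034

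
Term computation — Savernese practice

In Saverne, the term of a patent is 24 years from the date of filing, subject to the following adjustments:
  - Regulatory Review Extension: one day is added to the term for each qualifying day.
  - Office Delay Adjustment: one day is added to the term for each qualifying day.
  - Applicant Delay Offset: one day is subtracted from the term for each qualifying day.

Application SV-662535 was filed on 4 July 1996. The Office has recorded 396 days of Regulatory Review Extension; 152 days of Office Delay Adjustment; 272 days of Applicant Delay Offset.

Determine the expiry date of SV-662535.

2021-04-06

Base term: filing date + 24 years → 4 July 2020.
Regulatory Review Extension: +396 days → 4 August 2021.
Office Delay Adjustment: +152 days → 3 January 2022.
Applicant Delay Offset: −272 days → 6 April 2021.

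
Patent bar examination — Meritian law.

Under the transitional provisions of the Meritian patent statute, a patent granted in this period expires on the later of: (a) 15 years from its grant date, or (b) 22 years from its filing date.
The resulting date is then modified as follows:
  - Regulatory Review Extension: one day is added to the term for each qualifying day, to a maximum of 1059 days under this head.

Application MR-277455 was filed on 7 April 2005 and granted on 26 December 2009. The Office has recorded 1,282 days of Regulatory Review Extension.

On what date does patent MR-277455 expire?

2030-03-01

(a) grant + 15 years → 26 December 2024.
(b) filing + 22 years → 7 April 2027.
Later of the two: 7 April 2027.
Regulatory Review Extension: 1282 days claimed exceeds the 1059-day cap, so +1059 days → 1 March 2030.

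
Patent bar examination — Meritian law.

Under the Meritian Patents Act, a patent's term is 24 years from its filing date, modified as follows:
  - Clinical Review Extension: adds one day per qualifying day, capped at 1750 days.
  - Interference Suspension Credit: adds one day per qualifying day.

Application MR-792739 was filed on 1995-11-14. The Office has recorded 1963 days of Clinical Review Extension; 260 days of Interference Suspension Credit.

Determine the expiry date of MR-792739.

Base term: filing date + 24 years → 14 November 2019.
Clinical Review Extension: 1963 days claimed exceeds the 1750-day cap, so +1750 days → 29 August 2024.
Interference Suspension Credit: +260 days → 16 May 2025.

May 16, 2025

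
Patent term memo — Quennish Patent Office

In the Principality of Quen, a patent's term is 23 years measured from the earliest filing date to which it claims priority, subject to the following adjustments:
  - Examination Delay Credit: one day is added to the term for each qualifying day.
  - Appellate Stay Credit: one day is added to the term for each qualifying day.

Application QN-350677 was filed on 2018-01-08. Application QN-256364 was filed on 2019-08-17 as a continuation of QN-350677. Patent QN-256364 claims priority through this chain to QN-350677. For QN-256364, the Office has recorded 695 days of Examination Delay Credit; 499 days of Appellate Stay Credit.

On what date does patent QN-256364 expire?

2044-04-16

Earliest priority filing: 8 January 2018.
Base term: 8 January 2018 + 23 years → 8 January 2041.
Examination Delay Credit: +695 days → 4 December 2042.
Appellate Stay Credit: +499 days → 16 April 2044.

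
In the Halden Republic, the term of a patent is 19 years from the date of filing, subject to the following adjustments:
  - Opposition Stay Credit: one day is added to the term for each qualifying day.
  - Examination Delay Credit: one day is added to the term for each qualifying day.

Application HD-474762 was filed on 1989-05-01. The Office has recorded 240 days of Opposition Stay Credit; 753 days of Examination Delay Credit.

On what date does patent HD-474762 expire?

January 19, 2011

Base term: filing date + 19 years → 1 May 2008.
Opposition Stay Credit: +240 days → 27 December 2008.
Examination Delay Credit: +753 days → 19 January 2011.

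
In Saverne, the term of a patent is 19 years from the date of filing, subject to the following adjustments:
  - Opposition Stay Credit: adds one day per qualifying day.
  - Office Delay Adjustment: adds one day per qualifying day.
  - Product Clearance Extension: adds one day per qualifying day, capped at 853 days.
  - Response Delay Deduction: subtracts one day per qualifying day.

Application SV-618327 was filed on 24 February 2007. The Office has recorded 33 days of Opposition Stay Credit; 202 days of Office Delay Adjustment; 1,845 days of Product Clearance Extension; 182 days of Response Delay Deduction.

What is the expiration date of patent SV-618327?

2028-08-18

Base term: filing date + 19 years → 24 February 2026.
Opposition Stay Credit: +33 days → 29 March 2026.
Office Delay Adjustment: +202 days → 17 October 2026.
Product Clearance Extension: 1845 days claimed exceeds the 853-day cap, so +853 days → 16 February 2029.
Response Delay Deduction: −182 days → 18 August 2028.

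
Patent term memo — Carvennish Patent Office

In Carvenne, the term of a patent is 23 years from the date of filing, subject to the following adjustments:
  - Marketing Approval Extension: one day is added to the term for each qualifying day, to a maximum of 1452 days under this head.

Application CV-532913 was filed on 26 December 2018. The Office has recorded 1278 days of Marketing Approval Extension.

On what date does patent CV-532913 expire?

Base term: filing date + 23 years → 26 December 2041.
Marketing Approval Extension: 1278 days (within the 1452-day cap) → +1278 days → 26 June 2045.

June 26, 2045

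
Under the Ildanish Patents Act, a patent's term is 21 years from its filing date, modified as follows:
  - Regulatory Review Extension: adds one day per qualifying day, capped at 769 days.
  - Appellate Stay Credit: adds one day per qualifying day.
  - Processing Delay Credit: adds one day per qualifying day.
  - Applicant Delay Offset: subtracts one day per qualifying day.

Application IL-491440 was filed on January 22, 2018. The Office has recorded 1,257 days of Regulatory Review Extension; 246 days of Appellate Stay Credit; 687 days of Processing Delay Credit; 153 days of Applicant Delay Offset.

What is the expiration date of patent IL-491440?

Base term: filing date + 21 years → 22 January 2039.
Regulatory Review Extension: 1257 days claimed exceeds the 769-day cap, so +769 days → 1 March 2041.
Appellate Stay Credit: +246 days → 2 November 2041.
Processing Delay Credit: +687 days → 20 September 2043.
Applicant Delay Offset: −153 days → 20 April 2043.

April 20, 2043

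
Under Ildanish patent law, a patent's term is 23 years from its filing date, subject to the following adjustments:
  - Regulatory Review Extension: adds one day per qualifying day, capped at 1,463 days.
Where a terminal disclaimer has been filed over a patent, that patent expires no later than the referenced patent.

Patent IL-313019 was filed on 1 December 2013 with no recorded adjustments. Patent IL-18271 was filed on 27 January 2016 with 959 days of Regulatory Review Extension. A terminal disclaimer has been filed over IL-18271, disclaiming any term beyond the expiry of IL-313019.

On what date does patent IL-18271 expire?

2036-12-01

Natural term of IL-18271:
  Base: filing + 23 years → 27 January 2039.
  Regulatory Review Extension: 959 days (within the 1463-day cap) → +959 days → 12 September 2041.
Expiry of referenced patent IL-313019:
  Base: filing + 23 years → 1 December 2036.
Terminal disclaimer: IL-18271 expires on the earlier of 12 September 2041 and 1 December 2036.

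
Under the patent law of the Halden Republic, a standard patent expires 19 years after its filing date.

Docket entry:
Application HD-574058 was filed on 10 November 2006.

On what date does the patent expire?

Filing date + 19 years → 10 November 2025.

2025-11-10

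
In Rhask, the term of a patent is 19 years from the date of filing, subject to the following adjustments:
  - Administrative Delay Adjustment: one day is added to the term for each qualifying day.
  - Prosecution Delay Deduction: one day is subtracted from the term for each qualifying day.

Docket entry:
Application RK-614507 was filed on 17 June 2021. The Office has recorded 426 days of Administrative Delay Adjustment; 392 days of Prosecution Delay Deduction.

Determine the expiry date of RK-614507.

Base term: filing date + 19 years → 17 June 2040.
Administrative Delay Adjustment: +426 days → 17 August 2041.
Prosecution Delay Deduction: −392 days → 21 July 2040.

July 21, 2040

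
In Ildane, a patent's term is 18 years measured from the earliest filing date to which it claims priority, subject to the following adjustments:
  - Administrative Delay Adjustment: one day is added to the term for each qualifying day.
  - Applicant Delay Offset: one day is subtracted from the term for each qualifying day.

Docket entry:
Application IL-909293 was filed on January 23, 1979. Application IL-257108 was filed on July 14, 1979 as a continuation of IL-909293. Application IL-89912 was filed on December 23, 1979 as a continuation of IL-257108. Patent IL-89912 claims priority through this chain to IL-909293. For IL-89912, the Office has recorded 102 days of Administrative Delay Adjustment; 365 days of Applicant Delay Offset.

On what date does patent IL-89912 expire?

May 5, 1996

Earliest priority filing: 23 January 1979.
Base term: 23 January 1979 + 18 years → 23 January 1997.
Administrative Delay Adjustment: +102 days → 5 May 1997.
Applicant Delay Offset: −365 days → 5 May 1996.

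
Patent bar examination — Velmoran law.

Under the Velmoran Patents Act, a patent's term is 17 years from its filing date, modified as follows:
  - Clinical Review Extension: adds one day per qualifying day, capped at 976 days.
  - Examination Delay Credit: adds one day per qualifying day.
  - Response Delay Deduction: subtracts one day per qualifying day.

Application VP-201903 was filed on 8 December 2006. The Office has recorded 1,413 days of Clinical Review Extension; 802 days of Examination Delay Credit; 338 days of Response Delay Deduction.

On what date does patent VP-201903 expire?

November 17, 2027

Base term: filing date + 17 years → 8 December 2023.
Clinical Review Extension: 1413 days claimed exceeds the 976-day cap, so +976 days → 10 August 2026.
Examination Delay Credit: +802 days → 20 October 2028.
Response Delay Deduction: −338 days → 17 November 2027.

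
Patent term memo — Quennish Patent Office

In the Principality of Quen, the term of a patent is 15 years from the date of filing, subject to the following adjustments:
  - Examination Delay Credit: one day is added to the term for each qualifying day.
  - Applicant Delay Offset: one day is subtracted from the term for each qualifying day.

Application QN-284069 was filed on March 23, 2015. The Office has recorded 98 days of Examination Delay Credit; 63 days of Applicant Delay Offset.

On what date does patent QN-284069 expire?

Base term: filing date + 15 years → 23 March 2030.
Examination Delay Credit: +98 days → 29 June 2030.
Applicant Delay Offset: −63 days → 27 April 2030.

April 27, 2030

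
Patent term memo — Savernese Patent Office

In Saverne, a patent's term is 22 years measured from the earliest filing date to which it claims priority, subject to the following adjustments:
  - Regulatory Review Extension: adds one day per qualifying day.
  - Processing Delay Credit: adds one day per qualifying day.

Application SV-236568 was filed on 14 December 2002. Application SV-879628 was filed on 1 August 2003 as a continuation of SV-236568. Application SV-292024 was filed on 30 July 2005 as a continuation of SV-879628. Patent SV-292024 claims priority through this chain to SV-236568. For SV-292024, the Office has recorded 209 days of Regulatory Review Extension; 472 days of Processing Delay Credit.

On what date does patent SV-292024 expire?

Earliest priority filing: 14 December 2002.
Base term: 14 December 2002 + 22 years → 14 December 2024.
Regulatory Review Extension: +209 days → 11 July 2025.
Processing Delay Credit: +472 days → 26 October 2026.

2026-10-26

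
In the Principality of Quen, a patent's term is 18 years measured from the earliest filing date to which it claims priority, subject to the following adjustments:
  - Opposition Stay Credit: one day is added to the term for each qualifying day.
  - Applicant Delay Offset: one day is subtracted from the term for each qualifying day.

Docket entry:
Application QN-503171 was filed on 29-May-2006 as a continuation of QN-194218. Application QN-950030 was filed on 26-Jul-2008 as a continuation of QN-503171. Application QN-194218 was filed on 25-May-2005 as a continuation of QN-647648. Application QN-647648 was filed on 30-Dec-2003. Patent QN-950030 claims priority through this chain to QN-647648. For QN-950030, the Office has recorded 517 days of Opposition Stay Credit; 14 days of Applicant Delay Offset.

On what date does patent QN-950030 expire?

May 17, 2023

Earliest priority filing: 30 December 2003.
Base term: 30 December 2003 + 18 years → 30 December 2021.
Opposition Stay Credit: +517 days → 31 May 2023.
Applicant Delay Offset: −14 days → 17 May 2023.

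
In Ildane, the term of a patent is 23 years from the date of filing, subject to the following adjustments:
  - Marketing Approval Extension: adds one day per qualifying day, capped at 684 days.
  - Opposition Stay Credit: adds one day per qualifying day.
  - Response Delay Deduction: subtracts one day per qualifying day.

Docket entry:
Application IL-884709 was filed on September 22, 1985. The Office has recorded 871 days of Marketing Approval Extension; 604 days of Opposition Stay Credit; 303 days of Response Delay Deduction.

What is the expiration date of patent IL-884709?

2011-06-04

Base term: filing date + 23 years → 22 September 2008.
Marketing Approval Extension: 871 days claimed exceeds the 684-day cap, so +684 days → 7 August 2010.
Opposition Stay Credit: +604 days → 2 April 2012.
Response Delay Deduction: −303 days → 4 June 2011.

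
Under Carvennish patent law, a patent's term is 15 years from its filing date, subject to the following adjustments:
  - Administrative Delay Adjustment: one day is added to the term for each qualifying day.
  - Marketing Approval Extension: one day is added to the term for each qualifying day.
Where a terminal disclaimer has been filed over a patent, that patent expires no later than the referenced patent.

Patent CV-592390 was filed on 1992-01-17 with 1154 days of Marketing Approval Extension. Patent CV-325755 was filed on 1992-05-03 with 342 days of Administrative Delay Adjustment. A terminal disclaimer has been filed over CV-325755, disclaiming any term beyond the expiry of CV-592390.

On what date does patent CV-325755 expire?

Natural term of CV-325755:
  Base: filing + 15 years → 3 May 2007.
  Administrative Delay Adjustment: +342 days → 9 April 2008.
Expiry of referenced patent CV-592390:
  Base: filing + 15 years → 17 January 2007.
  Marketing Approval Extension: +1154 days → 16 March 2010.
Terminal disclaimer: CV-325755 expires on the earlier of 9 April 2008 and 16 March 2010.

2008-04-09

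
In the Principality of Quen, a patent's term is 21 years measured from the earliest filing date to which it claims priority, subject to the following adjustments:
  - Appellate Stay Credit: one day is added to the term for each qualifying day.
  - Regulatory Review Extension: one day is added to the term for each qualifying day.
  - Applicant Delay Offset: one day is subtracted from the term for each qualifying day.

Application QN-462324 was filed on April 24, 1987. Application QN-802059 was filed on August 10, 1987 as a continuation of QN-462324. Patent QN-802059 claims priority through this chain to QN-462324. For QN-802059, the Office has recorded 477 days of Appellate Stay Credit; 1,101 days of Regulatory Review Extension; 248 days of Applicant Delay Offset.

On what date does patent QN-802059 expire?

Earliest priority filing: 24 April 1987.
Base term: 24 April 1987 + 21 years → 24 April 2008.
Appellate Stay Credit: +477 days → 14 August 2009.
Regulatory Review Extension: +1101 days → 19 August 2012.
Applicant Delay Offset: −248 days → 15 December 2011.

2011-12-15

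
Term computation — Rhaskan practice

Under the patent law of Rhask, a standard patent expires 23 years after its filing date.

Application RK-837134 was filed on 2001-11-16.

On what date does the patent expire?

Filing date + 23 years → 16 November 2024.

November 16, 2024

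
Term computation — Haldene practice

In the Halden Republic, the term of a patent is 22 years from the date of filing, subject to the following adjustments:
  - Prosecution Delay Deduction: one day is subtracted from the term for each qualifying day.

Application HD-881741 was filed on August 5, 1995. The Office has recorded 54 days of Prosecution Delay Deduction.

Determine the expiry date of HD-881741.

June 12, 2017

Base term: filing date + 22 years → 5 August 2017.
Prosecution Delay Deduction: −54 days → 12 June 2017.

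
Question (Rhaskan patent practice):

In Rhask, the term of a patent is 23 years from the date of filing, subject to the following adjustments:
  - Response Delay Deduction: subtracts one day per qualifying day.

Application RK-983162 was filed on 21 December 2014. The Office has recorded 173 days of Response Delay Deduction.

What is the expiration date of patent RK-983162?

Base term: filing date + 23 years → 21 December 2037.
Response Delay Deduction: −173 days → 1 July 2037.

2037-07-01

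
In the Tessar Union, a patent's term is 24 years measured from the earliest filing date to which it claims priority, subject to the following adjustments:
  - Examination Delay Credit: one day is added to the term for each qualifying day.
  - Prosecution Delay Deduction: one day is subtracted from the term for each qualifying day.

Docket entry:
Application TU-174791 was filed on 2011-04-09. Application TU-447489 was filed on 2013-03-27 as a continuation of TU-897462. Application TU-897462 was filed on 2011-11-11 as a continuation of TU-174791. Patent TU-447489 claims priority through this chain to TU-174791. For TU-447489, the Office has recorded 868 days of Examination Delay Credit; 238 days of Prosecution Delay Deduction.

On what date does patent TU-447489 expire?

Earliest priority filing: 9 April 2011.
Base term: 9 April 2011 + 24 years → 9 April 2035.
Examination Delay Credit: +868 days → 24 August 2037.
Prosecution Delay Deduction: −238 days → 29 December 2036.

December 29, 2036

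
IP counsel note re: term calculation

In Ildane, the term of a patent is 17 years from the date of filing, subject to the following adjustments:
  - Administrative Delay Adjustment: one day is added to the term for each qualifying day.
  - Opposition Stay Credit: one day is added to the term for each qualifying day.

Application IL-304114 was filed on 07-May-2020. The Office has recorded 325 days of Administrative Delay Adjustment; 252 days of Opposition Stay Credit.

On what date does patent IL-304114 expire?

2038-12-05

Base term: filing date + 17 years → 7 May 2037.
Administrative Delay Adjustment: +325 days → 28 March 2038.
Opposition Stay Credit: +252 days → 5 December 2038.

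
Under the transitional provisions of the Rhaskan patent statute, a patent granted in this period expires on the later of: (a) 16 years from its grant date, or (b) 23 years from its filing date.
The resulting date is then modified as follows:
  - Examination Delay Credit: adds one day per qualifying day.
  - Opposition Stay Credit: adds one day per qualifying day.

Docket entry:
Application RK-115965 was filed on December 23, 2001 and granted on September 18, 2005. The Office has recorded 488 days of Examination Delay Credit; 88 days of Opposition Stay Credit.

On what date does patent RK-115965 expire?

(a) grant + 16 years → 18 September 2021.
(b) filing + 23 years → 23 December 2024.
Later of the two: 23 December 2024.
Examination Delay Credit: +488 days → 25 April 2026.
Opposition Stay Credit: +88 days → 22 July 2026.

July 22, 2026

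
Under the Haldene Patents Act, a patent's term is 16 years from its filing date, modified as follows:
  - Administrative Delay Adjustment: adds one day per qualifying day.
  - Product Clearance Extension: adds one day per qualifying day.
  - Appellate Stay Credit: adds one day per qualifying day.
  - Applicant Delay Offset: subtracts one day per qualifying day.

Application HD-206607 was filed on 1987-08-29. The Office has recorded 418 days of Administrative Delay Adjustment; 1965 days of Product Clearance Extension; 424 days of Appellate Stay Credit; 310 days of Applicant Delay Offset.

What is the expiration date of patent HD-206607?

June 30, 2010

Base term: filing date + 16 years → 29 August 2003.
Administrative Delay Adjustment: +418 days → 20 October 2004.
Product Clearance Extension: +1965 days → 8 March 2010.
Appellate Stay Credit: +424 days → 6 May 2011.
Applicant Delay Offset: −310 days → 30 June 2010.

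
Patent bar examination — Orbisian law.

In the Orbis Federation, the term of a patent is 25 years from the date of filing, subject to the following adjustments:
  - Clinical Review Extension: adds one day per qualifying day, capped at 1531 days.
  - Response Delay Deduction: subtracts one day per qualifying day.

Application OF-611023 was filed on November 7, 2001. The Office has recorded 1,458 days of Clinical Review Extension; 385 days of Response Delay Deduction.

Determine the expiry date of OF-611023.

October 15, 2029

Base term: filing date + 25 years → 7 November 2026.
Clinical Review Extension: 1458 days (within the 1531-day cap) → +1458 days → 4 November 2030.
Response Delay Deduction: −385 days → 15 October 2029.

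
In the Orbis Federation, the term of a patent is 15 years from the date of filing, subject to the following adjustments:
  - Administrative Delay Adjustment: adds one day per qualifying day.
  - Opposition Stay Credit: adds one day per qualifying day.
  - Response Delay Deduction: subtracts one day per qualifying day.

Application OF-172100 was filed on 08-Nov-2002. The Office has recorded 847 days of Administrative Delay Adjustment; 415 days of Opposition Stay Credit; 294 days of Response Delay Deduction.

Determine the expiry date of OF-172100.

2020-07-03

Base term: filing date + 15 years → 8 November 2017.
Administrative Delay Adjustment: +847 days → 4 March 2020.
Opposition Stay Credit: +415 days → 23 April 2021.
Response Delay Deduction: −294 days → 3 July 2020.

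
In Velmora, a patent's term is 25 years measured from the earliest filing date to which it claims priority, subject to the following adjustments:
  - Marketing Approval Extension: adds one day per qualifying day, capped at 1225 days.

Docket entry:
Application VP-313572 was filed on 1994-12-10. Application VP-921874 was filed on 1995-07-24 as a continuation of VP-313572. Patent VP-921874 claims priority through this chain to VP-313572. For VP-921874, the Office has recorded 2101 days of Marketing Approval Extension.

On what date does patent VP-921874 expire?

2023-04-18

Earliest priority filing: 10 December 1994.
Base term: 10 December 1994 + 25 years → 10 December 2019.
Marketing Approval Extension: 2101 days claimed exceeds the 1225-day cap, so +1225 days → 18 April 2023.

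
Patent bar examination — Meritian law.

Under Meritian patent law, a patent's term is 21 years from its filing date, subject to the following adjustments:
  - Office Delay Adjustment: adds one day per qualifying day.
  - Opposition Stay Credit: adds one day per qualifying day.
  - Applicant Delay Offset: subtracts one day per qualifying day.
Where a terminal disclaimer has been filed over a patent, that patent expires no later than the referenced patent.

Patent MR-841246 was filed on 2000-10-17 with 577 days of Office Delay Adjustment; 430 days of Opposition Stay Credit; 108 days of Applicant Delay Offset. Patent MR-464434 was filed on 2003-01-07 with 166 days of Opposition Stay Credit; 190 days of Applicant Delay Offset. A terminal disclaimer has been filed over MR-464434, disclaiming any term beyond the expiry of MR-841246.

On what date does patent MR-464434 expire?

Natural term of MR-464434:
  Base: filing + 21 years → 7 January 2024.
  Opposition Stay Credit: +166 days → 21 June 2024.
  Applicant Delay Offset: −190 days → 14 December 2023.
Expiry of referenced patent MR-841246:
  Base: filing + 21 years → 17 October 2021.
  Office Delay Adjustment: +577 days → 17 May 2023.
  Opposition Stay Credit: +430 days → 20 July 2024.
  Applicant Delay Offset: −108 days → 3 April 2024.
Terminal disclaimer: MR-464434 expires on the earlier of 14 December 2023 and 3 April 2024.

December 14, 2023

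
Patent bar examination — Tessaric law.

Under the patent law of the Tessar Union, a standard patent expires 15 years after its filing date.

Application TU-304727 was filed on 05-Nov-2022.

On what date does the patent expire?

November 5, 2037

Filing date + 15 years → 5 November 2037.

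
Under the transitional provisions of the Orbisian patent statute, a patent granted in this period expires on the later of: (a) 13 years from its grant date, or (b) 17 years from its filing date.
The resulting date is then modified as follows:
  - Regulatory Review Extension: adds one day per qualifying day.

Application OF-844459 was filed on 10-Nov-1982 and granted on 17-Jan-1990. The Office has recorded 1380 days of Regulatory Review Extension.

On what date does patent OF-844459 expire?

(a) grant + 13 years → 17 January 2003.
(b) filing + 17 years → 10 November 1999.
Later of the two: 17 January 2003.
Regulatory Review Extension: +1380 days → 28 October 2006.

October 28, 2006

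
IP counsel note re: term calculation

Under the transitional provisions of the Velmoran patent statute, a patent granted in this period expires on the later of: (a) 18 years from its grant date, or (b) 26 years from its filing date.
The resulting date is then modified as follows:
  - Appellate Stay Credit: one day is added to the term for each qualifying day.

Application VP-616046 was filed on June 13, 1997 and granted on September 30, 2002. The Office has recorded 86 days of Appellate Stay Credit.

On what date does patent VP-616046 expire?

(a) grant + 18 years → 30 September 2020.
(b) filing + 26 years → 13 June 2023.
Later of the two: 13 June 2023.
Appellate Stay Credit: +86 days → 7 September 2023.

September 7, 2023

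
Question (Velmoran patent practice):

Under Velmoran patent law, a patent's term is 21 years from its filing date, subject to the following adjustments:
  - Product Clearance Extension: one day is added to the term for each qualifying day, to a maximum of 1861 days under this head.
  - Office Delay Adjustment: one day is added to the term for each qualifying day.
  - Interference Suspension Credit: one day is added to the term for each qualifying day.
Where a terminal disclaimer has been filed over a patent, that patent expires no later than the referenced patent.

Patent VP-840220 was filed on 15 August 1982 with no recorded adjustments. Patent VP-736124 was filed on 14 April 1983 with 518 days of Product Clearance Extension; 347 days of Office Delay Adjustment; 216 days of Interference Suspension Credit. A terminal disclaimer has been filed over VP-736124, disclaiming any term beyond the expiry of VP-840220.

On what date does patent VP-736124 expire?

2003-08-15

Natural term of VP-736124:
  Base: filing + 21 years → 14 April 2004.
  Product Clearance Extension: 518 days (within the 1861-day cap) → +518 days → 14 September 2005.
  Office Delay Adjustment: +347 days → 27 August 2006.
  Interference Suspension Credit: +216 days → 31 March 2007.
Expiry of referenced patent VP-840220:
  Base: filing + 21 years → 15 August 2003.
Terminal disclaimer: VP-736124 expires on the earlier of 31 March 2007 and 15 August 2003.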